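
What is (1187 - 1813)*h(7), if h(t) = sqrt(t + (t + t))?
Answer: -626*sqrt(21) ≈ -2868.7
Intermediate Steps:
h(t) = sqrt(3)*sqrt(t) (h(t) = sqrt(t + 2*t) = sqrt(3*t) = sqrt(3)*sqrt(t))
(1187 - 1813)*h(7) = (1187 - 1813)*(sqrt(3)*sqrt(7)) = -626*sqrt(21)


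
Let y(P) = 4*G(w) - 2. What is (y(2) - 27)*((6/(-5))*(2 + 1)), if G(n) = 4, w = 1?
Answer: 234/5 ≈ 46.800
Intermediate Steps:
y(P) = 14 (y(P) = 4*4 - 2 = 16 - 2 = 14)
(y(2) - 27)*((6/(-5))*(2 + 1)) = (14 - 27)*((6/(-5))*(2 + 1)) = -13*6*(-⅕)*3 = -(-78)*3/5 = -13*(-18/5) = 234/5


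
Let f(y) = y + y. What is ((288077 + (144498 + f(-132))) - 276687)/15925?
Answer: 3176/325 ≈ 9.7723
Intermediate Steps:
f(y) = 2*y
((288077 + (144498 + f(-132))) - 276687)/15925 = ((288077 + (144498 + 2*(-132))) - 276687)/15925 = ((288077 + (144498 - 264)) - 276687)*(1/15925) = ((288077 + 144234) - 276687)*(1/15925) = (432311 - 276687)*(1/15925) = 155624*(1/15925) = 3176/325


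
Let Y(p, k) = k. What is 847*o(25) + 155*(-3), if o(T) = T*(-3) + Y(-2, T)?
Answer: -42815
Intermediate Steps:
o(T) = -2*T (o(T) = T*(-3) + T = -3*T + T = -2*T)
847*o(25) + 155*(-3) = 847*(-2*25) + 155*(-3) = 847*(-50) - 465 = -42350 - 465 = -42815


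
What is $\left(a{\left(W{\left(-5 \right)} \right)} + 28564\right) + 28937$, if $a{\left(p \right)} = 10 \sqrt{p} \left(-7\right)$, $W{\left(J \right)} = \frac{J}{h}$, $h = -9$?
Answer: $57501 - \frac{70 \sqrt{5}}{3} \approx 57449.0$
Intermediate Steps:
$W{\left(J \right)} = - \frac{J}{9}$ ($W{\left(J \right)} = \frac{J}{-9} = J \left(- \frac{1}{9}\right) = - \frac{J}{9}$)
$a{\left(p \right)} = - 70 \sqrt{p}$
$\left(a{\left(W{\left(-5 \right)} \right)} + 28564\right) + 28937 = \left(- 70 \sqrt{\left(- \frac{1}{9}\right) \left(-5\right)} + 28564\right) + 28937 = \left(- 70 \sqrt{\frac{5}{9}} + 28564\right) + 28937 = \left(- 70 \frac{\sqrt{5}}{3} + 28564\right) + 28937 = \left(- \frac{70 \sqrt{5}}{3} + 28564\right) + 28937 = \left(28564 - \frac{70 \sqrt{5}}{3}\right) + 28937 = 57501 - \frac{70 \sqrt{5}}{3}$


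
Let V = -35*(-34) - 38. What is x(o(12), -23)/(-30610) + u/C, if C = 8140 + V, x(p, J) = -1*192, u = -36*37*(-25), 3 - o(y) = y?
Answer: 127637133/35553515 ≈ 3.5900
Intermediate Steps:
o(y) = 3 - y
u = 33300 (u = -1332*(-25) = 33300)
V = 1152 (V = 1190 - 38 = 1152)
x(p, J) = -192
C = 9292 (C = 8140 + 1152 = 9292)
x(o(12), -23)/(-30610) + u/C = -192/(-30610) + 33300/9292 = -192*(-1/30610) + 33300*(1/9292) = 96/15305 + 8325/2323 = 127637133/35553515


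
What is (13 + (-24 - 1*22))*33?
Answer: -1089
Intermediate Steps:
(13 + (-24 - 1*22))*33 = (13 + (-24 - 22))*33 = (13 - 46)*33 = -33*33 = -1089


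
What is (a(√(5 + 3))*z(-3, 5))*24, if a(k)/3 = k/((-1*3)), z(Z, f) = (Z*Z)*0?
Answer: 0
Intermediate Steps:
z(Z, f) = 0 (z(Z, f) = Z²*0 = 0)
a(k) = -k (a(k) = 3*(k/((-1*3))) = 3*(k/(-3)) = 3*(k*(-⅓)) = 3*(-k/3) = -k)
(a(√(5 + 3))*z(-3, 5))*24 = (-√(5 + 3)*0)*24 = (-√8*0)*24 = (-2*√2*0)*24 = 0*24 = 0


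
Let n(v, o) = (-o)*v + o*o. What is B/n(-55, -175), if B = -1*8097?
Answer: -2699/7000 ≈ -0.38557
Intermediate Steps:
n(v, o) = o**2 - o*v (n(v, o) = -o*v + o**2 = o**2 - o*v)
B = -8097
B/n(-55, -175) = -8097*(-1/(175*(-175 - 1*(-55)))) = -8097*(-1/(175*(-175 + 55))) = -8097/((-175*(-120))) = -8097/21000 = -8097*1/21000 = -2699/7000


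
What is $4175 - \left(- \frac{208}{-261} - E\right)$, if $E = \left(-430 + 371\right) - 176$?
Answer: $\frac{1028132}{261} \approx 3939.2$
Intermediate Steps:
$E = -235$ ($E = -59 - 176 = -235$)
$4175 - \left(- \frac{208}{-261} - E\right) = 4175 - \left(- \frac{208}{-261} - -235\right) = 4175 - \left(\left(-208\right) \left(- \frac{1}{261}\right) + 235\right) = 4175 - \left(\frac{208}{261} + 235\right) = 4175 - \frac{61543}{261} = \frac{1028132}{261}$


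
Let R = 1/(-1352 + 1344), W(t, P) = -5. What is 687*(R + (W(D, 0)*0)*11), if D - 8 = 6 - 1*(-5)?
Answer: -687/8 ≈ -85.875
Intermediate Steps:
D = 19 (D = 8 + (6 - 1*(-5)) = 8 + (6 + 5) = 8 + 11 = 19)
R = -⅛ (R = 1/(-8) = -⅛ ≈ -0.12500)
687*(R + (W(D, 0)*0)*11) = 687*(-⅛ - 5*0*11) = 687*(-⅛ + 0*11) = 687*(-⅛ + 0) = 687*(-⅛) = -687/8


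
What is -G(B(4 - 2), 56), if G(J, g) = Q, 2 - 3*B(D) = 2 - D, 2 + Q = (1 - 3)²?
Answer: -2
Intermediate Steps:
Q = 2 (Q = -2 + (1 - 3)² = -2 + (-2)² = -2 + 4 = 2)
B(D) = D/3 (B(D) = ⅔ - (2 - D)/3 = ⅔ + (-⅔ + D/3) = D/3)
G(J, g) = 2
-G(B(4 - 2), 56) = -1*2 = -2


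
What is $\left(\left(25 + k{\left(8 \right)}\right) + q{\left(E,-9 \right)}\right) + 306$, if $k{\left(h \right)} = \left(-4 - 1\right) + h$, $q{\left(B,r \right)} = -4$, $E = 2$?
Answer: $330$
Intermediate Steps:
$k{\left(h \right)} = -5 + h$
$\left(\left(25 + k{\left(8 \right)}\right) + q{\left(E,-9 \right)}\right) + 306 = \left(\left(25 + \left(-5 + 8\right)\right) - 4\right) + 306 = \left(\left(25 + 3\right) - 4\right) + 306 = \left(28 - 4\right) + 306 = 24 + 306 = 330$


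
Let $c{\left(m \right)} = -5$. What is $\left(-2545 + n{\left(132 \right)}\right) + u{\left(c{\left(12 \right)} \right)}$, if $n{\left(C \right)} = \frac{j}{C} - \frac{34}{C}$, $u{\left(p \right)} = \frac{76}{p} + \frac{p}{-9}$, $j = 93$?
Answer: $- \frac{5067211}{1980} \approx -2559.2$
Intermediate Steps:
$u{\left(p \right)} = \frac{76}{p} - \frac{p}{9}$ ($u{\left(p \right)} = \frac{76}{p} + p \left(- \frac{1}{9}\right) = \frac{76}{p} - \frac{p}{9}$)
$n{\left(C \right)} = \frac{59}{C}$ ($n{\left(C \right)} = \frac{93}{C} - \frac{34}{C} = \frac{59}{C}$)
$\left(-2545 + n{\left(132 \right)}\right) + u{\left(c{\left(12 \right)} \right)} = \left(-2545 + \frac{59}{132}\right) + \left(\frac{76}{-5} - - \frac{5}{9}\right) = \left(-2545 + 59 \cdot \frac{1}{132}\right) + \left(76 \left(- \frac{1}{5}\right) + \frac{5}{9}\right) = \left(-2545 + \frac{59}{132}\right) + \left(- \frac{76}{5} + \frac{5}{9}\right) = - \frac{335881}{132} - \frac{659}{45} = - \frac{5067211}{1980}$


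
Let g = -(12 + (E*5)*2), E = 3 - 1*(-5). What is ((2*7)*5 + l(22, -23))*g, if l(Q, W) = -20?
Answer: -4600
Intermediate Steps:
E = 8 (E = 3 + 5 = 8)
g = -92 (g = -(12 + (8*5)*2) = -(12 + 40*2) = -(12 + 80) = -1*92 = -92)
((2*7)*5 + l(22, -23))*g = ((2*7)*5 - 20)*(-92) = (14*5 - 20)*(-92) = (70 - 20)*(-92) = 50*(-92) = -4600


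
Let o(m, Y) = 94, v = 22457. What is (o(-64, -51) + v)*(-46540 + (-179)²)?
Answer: -326966949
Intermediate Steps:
(o(-64, -51) + v)*(-46540 + (-179)²) = (94 + 22457)*(-46540 + (-179)²) = 22551*(-46540 + 32041) = 22551*(-14499) = -326966949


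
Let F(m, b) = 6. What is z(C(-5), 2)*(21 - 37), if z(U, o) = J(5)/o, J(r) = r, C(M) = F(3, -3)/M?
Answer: -40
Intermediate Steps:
C(M) = 6/M
z(U, o) = 5/o
z(C(-5), 2)*(21 - 37) = (5/2)*(21 - 37) = (5*(½))*(-16) = (5/2)*(-16) = -40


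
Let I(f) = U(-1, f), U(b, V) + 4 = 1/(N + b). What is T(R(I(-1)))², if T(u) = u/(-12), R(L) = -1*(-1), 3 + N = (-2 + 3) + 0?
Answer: 1/144 ≈ 0.0069444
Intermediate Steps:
N = -2 (N = -3 + ((-2 + 3) + 0) = -3 + (1 + 0) = -3 + 1 = -2)
U(b, V) = -4 + 1/(-2 + b)
I(f) = -13/3 (I(f) = (9 - 4*(-1))/(-2 - 1) = (9 + 4)/(-3) = -⅓*13 = -13/3)
R(L) = 1
T(u) = -u/12 (T(u) = u*(-1/12) = -u/12)
T(R(I(-1)))² = (-1/12*1)² = (-1/12)² = 1/144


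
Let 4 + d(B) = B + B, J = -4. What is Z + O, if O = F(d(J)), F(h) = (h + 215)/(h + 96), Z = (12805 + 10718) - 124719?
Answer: -1214323/12 ≈ -1.0119e+5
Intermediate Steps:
d(B) = -4 + 2*B (d(B) = -4 + (B + B) = -4 + 2*B)
Z = -101196 (Z = 23523 - 124719 = -101196)
F(h) = (215 + h)/(96 + h)
O = 29/12 (O = (215 + (-4 + 2*(-4)))/(96 + (-4 + 2*(-4))) = (215 + (-4 - 8))/(96 + (-4 - 8)) = (215 - 12)/(96 - 12) = 203/84 = (1/84)*203 = 29/12 ≈ 2.4167)
Z + O = -101196 + 29/12 = -1214323/12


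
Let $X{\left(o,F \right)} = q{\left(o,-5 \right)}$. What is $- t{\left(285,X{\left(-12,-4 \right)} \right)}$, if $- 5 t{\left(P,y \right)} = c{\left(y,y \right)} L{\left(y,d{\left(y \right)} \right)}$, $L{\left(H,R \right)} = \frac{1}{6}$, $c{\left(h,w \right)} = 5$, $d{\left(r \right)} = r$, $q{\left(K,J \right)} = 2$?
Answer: $\frac{1}{6} \approx 0.16667$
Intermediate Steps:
$X{\left(o,F \right)} = 2$
$L{\left(H,R \right)} = \frac{1}{6}$
$t{\left(P,y \right)} = - \frac{1}{6}$ ($t{\left(P,y \right)} = - \frac{5 \cdot \frac{1}{6}}{5} = \left(- \frac{1}{5}\right) \frac{5}{6} = - \frac{1}{6}$)
$- t{\left(285,X{\left(-12,-4 \right)} \right)} = \left(-1\right) \left(- \frac{1}{6}\right) = \frac{1}{6}$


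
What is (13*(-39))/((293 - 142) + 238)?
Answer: -507/389 ≈ -1.3033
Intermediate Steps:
(13*(-39))/((293 - 142) + 238) = -507/(151 + 238) = -507/389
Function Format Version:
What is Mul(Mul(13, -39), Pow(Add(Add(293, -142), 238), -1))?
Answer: Rational(-507, 389) ≈ -1.3033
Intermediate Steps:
Mul(Mul(13, -39), Pow(Add(Add(293, -142), 238), -1)) = Mul(-507, Pow(Add(151, 238), -1)) = Mul(-507, Pow(389, -1)) = Mul(-507, Rational(1, 389)) = Rational(-507, 389)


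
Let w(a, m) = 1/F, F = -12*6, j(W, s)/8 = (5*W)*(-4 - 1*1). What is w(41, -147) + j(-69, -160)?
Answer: 993599/72 ≈ 13800.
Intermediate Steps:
j(W, s) = -200*W (j(W, s) = 8*((5*W)*(-4 - 1*1)) = 8*((5*W)*(-4 - 1)) = 8*((5*W)*(-5)) = 8*(-25*W) = -200*W)
F = -72
w(a, m) = -1/72 (w(a, m) = 1/(-72) = -1/72)
w(41, -147) + j(-69, -160) = -1/72 - 200*(-69) = -1/72 + 13800 = 993599/72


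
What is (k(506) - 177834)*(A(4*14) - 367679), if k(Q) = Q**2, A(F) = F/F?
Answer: -28753154956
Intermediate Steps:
A(F) = 1
(k(506) - 177834)*(A(4*14) - 367679) = (506**2 - 177834)*(1 - 367679) = (256036 - 177834)*(-367678) = 78202*(-367678) = -28753154956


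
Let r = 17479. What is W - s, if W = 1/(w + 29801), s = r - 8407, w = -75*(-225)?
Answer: -423444671/46676 ≈ -9072.0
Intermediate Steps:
w = 16875
s = 9072 (s = 17479 - 8407 = 9072)
W = 1/46676 (W = 1/(16875 + 29801) = 1/46676 ≈ 2.1424e-5)
W - s = 1/46676 - 1*9072 = 1/46676 - 9072 = -423444671/46676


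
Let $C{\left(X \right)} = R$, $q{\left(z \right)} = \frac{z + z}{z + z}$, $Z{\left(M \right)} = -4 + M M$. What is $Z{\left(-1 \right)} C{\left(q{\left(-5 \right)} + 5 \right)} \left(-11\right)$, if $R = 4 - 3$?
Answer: $33$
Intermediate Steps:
$Z{\left(M \right)} = -4 + M^{2}$
$q{\left(z \right)} = 1$ ($q{\left(z \right)} = \frac{2 z}{2 z} = 2 z \frac{1}{2 z} = 1$)
$R = 1$
$C{\left(X \right)} = 1$
$Z{\left(-1 \right)} C{\left(q{\left(-5 \right)} + 5 \right)} \left(-11\right) = \left(-4 + \left(-1\right)^{2}\right) 1 \left(-11\right) = \left(-4 + 1\right) 1 \left(-11\right) = \left(-3\right) 1 \left(-11\right) = \left(-3\right) \left(-11\right) = 33$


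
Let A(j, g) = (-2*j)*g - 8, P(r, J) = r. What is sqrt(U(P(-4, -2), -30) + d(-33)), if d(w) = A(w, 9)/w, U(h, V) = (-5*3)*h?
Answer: sqrt(46002)/33 ≈ 6.4994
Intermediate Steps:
A(j, g) = -8 - 2*g*j (A(j, g) = -2*g*j - 8 = -8 - 2*g*j)
U(h, V) = -15*h
d(w) = (-8 - 18*w)/w (d(w) = (-8 - 2*9*w)/w = (-8 - 18*w)/w)
sqrt(U(P(-4, -2), -30) + d(-33)) = sqrt(-15*(-4) + (-18 - 8/(-33))) = sqrt(60 + (-18 - 8*(-1/33))) = sqrt(60 + (-18 + 8/33)) = sqrt(60 - 586/33) = sqrt(1394/33) = sqrt(46002)/33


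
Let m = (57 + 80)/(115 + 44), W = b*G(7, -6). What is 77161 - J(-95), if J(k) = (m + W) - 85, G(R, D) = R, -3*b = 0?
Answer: 12281977/159 ≈ 77245.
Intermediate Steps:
b = 0 (b = -⅓*0 = 0)
W = 0 (W = 0*7 = 0)
m = 137/159 ≈ 0.86164
J(k) = -13378/159 (J(k) = (137/159 + 0) - 85 = 137/159 - 85 = -13378/159)
77161 - J(-95) = 77161 - 1*(-13378/159) = 77161 + 13378/159 = 12281977/159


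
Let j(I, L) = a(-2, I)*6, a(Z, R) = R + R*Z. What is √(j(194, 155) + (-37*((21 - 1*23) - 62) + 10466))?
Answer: √11670 ≈ 108.03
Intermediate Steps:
j(I, L) = -6*I (j(I, L) = (I*(1 - 2))*6 = (I*(-1))*6 = -I*6 = -6*I)
√(j(194, 155) + (-37*((21 - 1*23) - 62) + 10466)) = √(-6*194 + (-37*((21 - 1*23) - 62) + 10466)) = √(-1164 + (-37*((21 - 23) - 62) + 10466)) = √(-1164 + (-37*(-2 - 62) + 10466)) = √(-1164 + (-37*(-64) + 10466)) = √(-1164 + (2368 + 10466)) = √(-1164 + 12834) = √11670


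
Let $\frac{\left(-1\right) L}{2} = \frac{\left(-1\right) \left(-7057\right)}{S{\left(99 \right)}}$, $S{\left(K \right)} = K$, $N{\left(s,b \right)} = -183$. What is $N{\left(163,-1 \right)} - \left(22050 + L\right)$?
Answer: $- \frac{2186953}{99} \approx -22090.0$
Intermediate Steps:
$L = - \frac{14114}{99}$ ($L = - 2 \frac{\left(-1\right) \left(-7057\right)}{99} = - 2 \cdot 7057 \cdot \frac{1}{99} = \left(-2\right) \frac{7057}{99} = - \frac{14114}{99} \approx -142.57$)
$N{\left(163,-1 \right)} - \left(22050 + L\right) = -183 - \frac{2168836}{99} = - \frac{2186953}{99}$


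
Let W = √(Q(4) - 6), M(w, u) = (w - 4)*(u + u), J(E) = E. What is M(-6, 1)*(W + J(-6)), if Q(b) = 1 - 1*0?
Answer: 120 - 20*I*√5 ≈ 120.0 - 44.721*I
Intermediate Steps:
Q(b) = 1 (Q(b) = 1 + 0 = 1)
M(w, u) = 2*u*(-4 + w) (M(w, u) = (-4 + w)*(2*u) = 2*u*(-4 + w))
W = I*√5 (W = √(1 - 6) = √(-5) = I*√5 ≈ 2.2361*I)
M(-6, 1)*(W + J(-6)) = (2*1*(-4 - 6))*(I*√5 - 6) = (2*1*(-10))*(-6 + I*√5) = -20*(-6 + I*√5) = 120 - 20*I*√5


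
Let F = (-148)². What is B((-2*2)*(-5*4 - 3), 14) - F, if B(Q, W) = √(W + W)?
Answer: -21904 + 2*√7 ≈ -21899.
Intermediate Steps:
B(Q, W) = √2*√W (B(Q, W) = √(2*W) = √2*√W)
F = 21904
B((-2*2)*(-5*4 - 3), 14) - F = √2*√14 - 1*21904 = 2*√7 - 21904 = -21904 + 2*√7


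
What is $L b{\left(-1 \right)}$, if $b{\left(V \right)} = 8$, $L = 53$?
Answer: $424$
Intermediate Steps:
$L b{\left(-1 \right)} = 53 \cdot 8 = 424$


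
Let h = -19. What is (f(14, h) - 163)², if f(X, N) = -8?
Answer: 29241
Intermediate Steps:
(f(14, h) - 163)² = (-8 - 163)² = (-171)² = 29241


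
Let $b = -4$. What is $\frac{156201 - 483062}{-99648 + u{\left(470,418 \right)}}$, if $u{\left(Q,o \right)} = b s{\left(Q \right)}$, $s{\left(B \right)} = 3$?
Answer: $\frac{326861}{99660} \approx 3.2798$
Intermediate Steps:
$u{\left(Q,o \right)} = -12$ ($u{\left(Q,o \right)} = \left(-4\right) 3 = -12$)
$\frac{156201 - 483062}{-99648 + u{\left(470,418 \right)}} = \frac{156201 - 483062}{-99648 - 12} = - \frac{326861}{-99660} = \left(-326861\right) \left(- \frac{1}{99660}\right) = \frac{326861}{99660}$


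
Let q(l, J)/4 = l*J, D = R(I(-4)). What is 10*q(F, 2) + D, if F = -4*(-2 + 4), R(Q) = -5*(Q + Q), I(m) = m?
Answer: -600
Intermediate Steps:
R(Q) = -10*Q
D = 40 (D = -10*(-4) = 40)
F = -8 (F = -4*2 = -8)
q(l, J) = 4*J*l (q(l, J) = 4*(l*J) = 4*(J*l) = 4*J*l)
10*q(F, 2) + D = 10*(4*2*(-8)) + 40 = 10*(-64) + 40 = -640 + 40 = -600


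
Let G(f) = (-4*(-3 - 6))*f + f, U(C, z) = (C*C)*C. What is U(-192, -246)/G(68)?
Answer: -1769472/629 ≈ -2813.2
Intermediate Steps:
U(C, z) = C³ (U(C, z) = C²*C = C³)
G(f) = 37*f (G(f) = (-4*(-9))*f + f = 36*f + f = 37*f)
U(-192, -246)/G(68) = (-192)³/((37*68)) = -7077888/2516 = -7077888*1/2516 = -1769472/629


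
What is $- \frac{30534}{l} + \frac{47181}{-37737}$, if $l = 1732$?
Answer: $- \frac{205663175}{10893414} \approx -18.88$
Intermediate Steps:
$- \frac{30534}{l} + \frac{47181}{-37737} = - \frac{30534}{1732} + \frac{47181}{-37737} = \left(-30534\right) \frac{1}{1732} + 47181 \left(- \frac{1}{37737}\right) = - \frac{15267}{866} - \frac{15727}{12579} = - \frac{205663175}{10893414}$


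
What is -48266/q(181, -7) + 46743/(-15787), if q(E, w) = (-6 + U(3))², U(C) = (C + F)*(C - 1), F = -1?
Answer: -381081157/31574 ≈ -12069.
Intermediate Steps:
U(C) = (-1 + C)² (U(C) = (C - 1)*(C - 1) = (-1 + C)*(-1 + C) = (-1 + C)²)
q(E, w) = 4 (q(E, w) = (-6 + (1 + 3² - 2*3))² = (-6 + (1 + 9 - 6))² = (-6 + 4)² = (-2)² = 4)
-48266/q(181, -7) + 46743/(-15787) = -48266/4 + 46743/(-15787) = -48266*¼ + 46743*(-1/15787) = -24133/2 - 46743/15787 = -381081157/31574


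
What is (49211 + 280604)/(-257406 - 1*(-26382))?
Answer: -329815/231024 ≈ -1.4276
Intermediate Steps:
(49211 + 280604)/(-257406 - 1*(-26382)) = 329815/(-257406 + 26382) = 329815/(-231024) = 329815*(-1/231024) = -329815/231024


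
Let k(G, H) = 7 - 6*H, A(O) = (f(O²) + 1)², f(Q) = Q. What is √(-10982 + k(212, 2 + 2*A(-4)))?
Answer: 7*I*√295 ≈ 120.23*I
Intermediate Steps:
A(O) = (1 + O²)² (A(O) = (O² + 1)² = (1 + O²)²)
√(-10982 + k(212, 2 + 2*A(-4))) = √(-10982 + (7 - 6*(2 + 2*(1 + (-4)²)²))) = √(-10982 + (7 - 6*(2 + 2*(1 + 16)²))) = √(-10982 + (7 - 6*(2 + 2*17²))) = √(-10982 + (7 - 6*(2 + 2*289))) = √(-10982 + (7 - 6*(2 + 578))) = √(-10982 + (7 - 6*580)) = √(-10982 + (7 - 3480)) = √(-10982 - 3473) = √(-14455) = 7*I*√295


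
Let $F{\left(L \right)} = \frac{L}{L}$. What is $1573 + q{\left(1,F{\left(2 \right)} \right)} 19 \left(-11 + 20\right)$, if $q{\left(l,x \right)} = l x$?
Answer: $1744$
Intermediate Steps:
$F{\left(L \right)} = 1$
$1573 + q{\left(1,F{\left(2 \right)} \right)} 19 \left(-11 + 20\right) = 1573 + 1 \cdot 1 \cdot 19 \left(-11 + 20\right) = 1573 + 1 \cdot 19 \cdot 9 = 1573 + 1 \cdot 171 = 1573 + 171 = 1744$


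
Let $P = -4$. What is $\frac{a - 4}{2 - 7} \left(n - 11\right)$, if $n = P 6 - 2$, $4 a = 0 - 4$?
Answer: $-37$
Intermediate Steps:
$a = -1$ ($a = \frac{0 - 4}{4} = \frac{1}{4} \left(-4\right) = -1$)
$n = -26$ ($n = \left(-4\right) 6 - 2 = -24 - 2 = -26$)
$\frac{a - 4}{2 - 7} \left(n - 11\right) = \frac{-1 - 4}{2 - 7} \left(-26 - 11\right) = - \frac{5}{-5} \left(-37\right) = \left(-5\right) \left(- \frac{1}{5}\right) \left(-37\right) = 1 \left(-37\right) = -37$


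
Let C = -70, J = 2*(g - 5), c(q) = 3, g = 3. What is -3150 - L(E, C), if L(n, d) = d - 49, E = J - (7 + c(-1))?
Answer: -3031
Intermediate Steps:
J = -4 (J = 2*(3 - 5) = 2*(-2) = -4)
E = -14 (E = -4 - (7 + 3) = -4 - 1*10 = -4 - 10 = -14)
L(n, d) = -49 + d
-3150 - L(E, C) = -3150 - (-49 - 70) = -3150 - 1*(-119) = -3150 + 119 = -3031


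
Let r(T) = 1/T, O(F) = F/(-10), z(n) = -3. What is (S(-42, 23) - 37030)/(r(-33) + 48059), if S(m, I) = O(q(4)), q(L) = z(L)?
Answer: -12219801/15859460 ≈ -0.77051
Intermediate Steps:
q(L) = -3
O(F) = -F/10 (O(F) = F*(-1/10) = -F/10)
S(m, I) = 3/10 (S(m, I) = -1/10*(-3) = 3/10)
(S(-42, 23) - 37030)/(r(-33) + 48059) = (3/10 - 37030)/(1/(-33) + 48059) = -370297/(10*(-1/33 + 48059)) = -370297/(10*1585946/33) = -370297/10*33/1585946 = -12219801/15859460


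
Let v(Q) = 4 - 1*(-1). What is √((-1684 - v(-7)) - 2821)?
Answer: I*√4510 ≈ 67.156*I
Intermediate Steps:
v(Q) = 5 (v(Q) = 4 + 1 = 5)
√((-1684 - v(-7)) - 2821) = √((-1684 - 1*5) - 2821) = √((-1684 - 5) - 2821) = √(-1689 - 2821) = √(-4510) = I*√4510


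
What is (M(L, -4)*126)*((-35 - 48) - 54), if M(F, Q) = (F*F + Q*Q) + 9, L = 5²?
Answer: -11220300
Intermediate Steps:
L = 25
M(F, Q) = 9 + F² + Q² (M(F, Q) = (F² + Q²) + 9 = 9 + F² + Q²)
(M(L, -4)*126)*((-35 - 48) - 54) = ((9 + 25² + (-4)²)*126)*((-35 - 48) - 54) = ((9 + 625 + 16)*126)*(-83 - 54) = (650*126)*(-137) = 81900*(-137) = -11220300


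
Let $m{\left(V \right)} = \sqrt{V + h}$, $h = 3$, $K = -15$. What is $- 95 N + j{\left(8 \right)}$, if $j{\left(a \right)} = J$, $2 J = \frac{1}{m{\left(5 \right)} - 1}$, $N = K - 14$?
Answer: $\frac{38571}{14} + \frac{\sqrt{2}}{7} \approx 2755.3$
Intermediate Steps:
$m{\left(V \right)} = \sqrt{3 + V}$ ($m{\left(V \right)} = \sqrt{V + 3} = \sqrt{3 + V}$)
$N = -29$ ($N = -15 - 14 = -29$)
$J = \frac{1}{2 \left(-1 + 2 \sqrt{2}\right)}$ ($J = \frac{1}{2 \left(\sqrt{3 + 5} - 1\right)} = \frac{1}{2 \left(\sqrt{8} - 1\right)} = \frac{1}{2 \left(2 \sqrt{2} - 1\right)} = \frac{1}{2 \left(-1 + 2 \sqrt{2}\right)} \approx 0.27346$)
$j{\left(a \right)} = \frac{1}{14} + \frac{\sqrt{2}}{7}$
$- 95 N + j{\left(8 \right)} = \left(-95\right) \left(-29\right) + \left(\frac{1}{14} + \frac{\sqrt{2}}{7}\right) = 2755 + \left(\frac{1}{14} + \frac{\sqrt{2}}{7}\right) = \frac{38571}{14} + \frac{\sqrt{2}}{7}$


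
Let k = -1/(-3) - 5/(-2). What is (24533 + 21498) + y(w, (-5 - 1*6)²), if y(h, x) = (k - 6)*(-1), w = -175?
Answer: 276205/6 ≈ 46034.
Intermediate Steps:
k = 17/6 (k = -1*(-⅓) - 5*(-½) = ⅓ + 5/2 = 17/6 ≈ 2.8333)
y(h, x) = 19/6 (y(h, x) = (17/6 - 6)*(-1) = -19/6*(-1) = 19/6)
(24533 + 21498) + y(w, (-5 - 1*6)²) = (24533 + 21498) + 19/6 = 46031 + 19/6 = 276205/6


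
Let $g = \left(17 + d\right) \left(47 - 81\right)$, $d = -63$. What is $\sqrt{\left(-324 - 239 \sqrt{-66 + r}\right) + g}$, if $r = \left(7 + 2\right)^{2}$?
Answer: $\sqrt{1240 - 239 \sqrt{15}} \approx 17.73$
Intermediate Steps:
$r = 81$ ($r = 9^{2} = 81$)
$g = 1564$ ($g = \left(17 - 63\right) \left(47 - 81\right) = - 46 \left(47 - 81\right) = \left(-46\right) \left(-34\right) = 1564$)
$\sqrt{\left(-324 - 239 \sqrt{-66 + r}\right) + g} = \sqrt{\left(-324 - 239 \sqrt{-66 + 81}\right) + 1564} = \sqrt{\left(-324 - 239 \sqrt{15}\right) + 1564} = \sqrt{1240 - 239 \sqrt{15}}$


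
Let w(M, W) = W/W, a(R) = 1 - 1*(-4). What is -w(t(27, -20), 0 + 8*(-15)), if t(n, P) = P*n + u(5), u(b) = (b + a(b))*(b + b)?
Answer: -1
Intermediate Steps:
a(R) = 5 (a(R) = 1 + 4 = 5)
u(b) = 2*b*(5 + b) (u(b) = (b + 5)*(b + b) = (5 + b)*(2*b) = 2*b*(5 + b))
t(n, P) = 100 + P*n (t(n, P) = P*n + 2*5*(5 + 5) = P*n + 2*5*10 = P*n + 100 = 100 + P*n)
w(M, W) = 1
-w(t(27, -20), 0 + 8*(-15)) = -1*1 = -1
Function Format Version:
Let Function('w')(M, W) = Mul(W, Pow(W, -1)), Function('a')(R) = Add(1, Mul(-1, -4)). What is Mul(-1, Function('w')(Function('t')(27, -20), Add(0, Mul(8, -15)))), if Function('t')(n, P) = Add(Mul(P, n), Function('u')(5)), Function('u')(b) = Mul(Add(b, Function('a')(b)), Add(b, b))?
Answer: -1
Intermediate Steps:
Function('a')(R) = 5 (Function('a')(R) = Add(1, 4) = 5)
Function('u')(b) = Mul(2, b, Add(5, b)) (Function('u')(b) = Mul(Add(b, 5), Add(b, b)) = Mul(Add(5, b), Mul(2, b)) = Mul(2, b, Add(5, b)))
Function('t')(n, P) = Add(100, Mul(P, n)) (Function('t')(n, P) = Add(Mul(P, n), Mul(2, 5, Add(5, 5))) = Add(Mul(P, n), Mul(2, 5, 10)) = Add(Mul(P, n), 100) = Add(100, Mul(P, n)))
Function('w')(M, W) = 1
Mul(-1, Function('w')(Function('t')(27, -20), Add(0, Mul(8, -15)))) = Mul(-1, 1) = -1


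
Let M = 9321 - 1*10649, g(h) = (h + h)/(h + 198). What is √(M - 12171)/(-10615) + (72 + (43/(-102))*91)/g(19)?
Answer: 744527/3876 - I*√13499/10615 ≈ 192.09 - 0.010945*I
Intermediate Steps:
g(h) = 2*h/(198 + h) (g(h) = (2*h)/(198 + h) = 2*h/(198 + h))
M = -1328 (M = 9321 - 10649 = -1328)
√(M - 12171)/(-10615) + (72 + (43/(-102))*91)/g(19) = √(-1328 - 12171)/(-10615) + (72 + (43/(-102))*91)/((2*19/(198 + 19))) = √(-13499)*(-1/10615) + (72 + (43*(-1/102))*91)/((2*19/217)) = (I*√13499)*(-1/10615) + (72 - 43/102*91)/((2*19*(1/217))) = -I*√13499/10615 + (72 - 3913/102)/(38/217) = -I*√13499/10615 + (3431/102)*(217/38) = -I*√13499/10615 + 744527/3876 = 744527/3876 - I*√13499/10615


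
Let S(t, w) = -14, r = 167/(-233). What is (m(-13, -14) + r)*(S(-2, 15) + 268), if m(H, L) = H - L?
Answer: 16764/233 ≈ 71.948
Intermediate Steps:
r = -167/233 (r = 167*(-1/233) = -167/233 ≈ -0.71674)
(m(-13, -14) + r)*(S(-2, 15) + 268) = ((-13 - 1*(-14)) - 167/233)*(-14 + 268) = ((-13 + 14) - 167/233)*254 = (1 - 167/233)*254 = (66/233)*254 = 16764/233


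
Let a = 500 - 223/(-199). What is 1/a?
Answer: 199/99723 ≈ 0.0019955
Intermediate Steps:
a = 99723/199 (a = 500 - 223*(-1/199) = 500 + 223/199 = 99723/199 ≈ 501.12)
1/a = 1/(99723/199) = 199/99723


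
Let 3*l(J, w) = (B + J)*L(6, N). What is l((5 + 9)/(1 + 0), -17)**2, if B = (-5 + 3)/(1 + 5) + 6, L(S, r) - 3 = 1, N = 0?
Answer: 55696/81 ≈ 687.60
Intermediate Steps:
L(S, r) = 4 (L(S, r) = 3 + 1 = 4)
B = 17/3 (B = -2/6 + 6 = -2*1/6 + 6 = -1/3 + 6 = 17/3 ≈ 5.6667)
l(J, w) = 68/9 + 4*J/3 (l(J, w) = ((17/3 + J)*4)/3 = (68/3 + 4*J)/3 = 68/9 + 4*J/3)
l((5 + 9)/(1 + 0), -17)**2 = (68/9 + 4*((5 + 9)/(1 + 0))/3)**2 = (68/9 + 4*(14/1)/3)**2 = (68/9 + 4*(14*1)/3)**2 = (68/9 + (4/3)*14)**2 = (68/9 + 56/3)**2 = (236/9)**2 = 55696/81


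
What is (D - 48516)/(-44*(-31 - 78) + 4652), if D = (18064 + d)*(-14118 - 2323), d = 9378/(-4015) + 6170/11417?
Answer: -1701835189744148/54136160155 ≈ -31436.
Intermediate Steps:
d = -82296076/45839255 (d = 9378*(-1/4015) + 6170*(1/11417) = -9378/4015 + 6170/11417 = -82296076/45839255 ≈ -1.7953)
D = -13612457580657604/45839255 (D = (18064 - 82296076/45839255)*(-14118 - 2323) = (827958006244/45839255)*(-16441) = -13612457580657604/45839255 ≈ -2.9696e+8)
(D - 48516)/(-44*(-31 - 78) + 4652) = (-13612457580657604/45839255 - 48516)/(-44*(-31 - 78) + 4652) = -13614681517953184/(45839255*(-44*(-109) + 4652)) = -13614681517953184/(45839255*(4796 + 4652)) = -13614681517953184/45839255/9448 = -13614681517953184/45839255*1/9448 = -1701835189744148/54136160155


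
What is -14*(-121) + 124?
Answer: 1818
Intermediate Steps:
-14*(-121) + 124 = 1694 + 124 = 1818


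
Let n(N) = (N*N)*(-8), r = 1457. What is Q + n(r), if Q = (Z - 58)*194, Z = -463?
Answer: -17083866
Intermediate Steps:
n(N) = -8*N**2 (n(N) = N**2*(-8) = -8*N**2)
Q = -101074 (Q = (-463 - 58)*194 = -521*194 = -101074)
Q + n(r) = -101074 - 8*1457**2 = -101074 - 8*2122849 = -101074 - 16982792 = -17083866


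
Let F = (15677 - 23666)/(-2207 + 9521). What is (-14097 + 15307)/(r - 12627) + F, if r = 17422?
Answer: -1963821/2338042 ≈ -0.83994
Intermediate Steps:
F = -2663/2438 (F = -7989/7314 = -7989*1/7314 = -2663/2438 ≈ -1.0923)
(-14097 + 15307)/(r - 12627) + F = (-14097 + 15307)/(17422 - 12627) - 2663/2438 = 1210/4795 - 2663/2438 = 1210*(1/4795) - 2663/2438 = 242/959 - 2663/2438 = -1963821/2338042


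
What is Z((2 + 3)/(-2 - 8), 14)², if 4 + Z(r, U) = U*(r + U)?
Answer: 34225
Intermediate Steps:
Z(r, U) = -4 + U*(U + r) (Z(r, U) = -4 + U*(r + U) = -4 + U*(U + r))
Z((2 + 3)/(-2 - 8), 14)² = (-4 + 14² + 14*((2 + 3)/(-2 - 8)))² = (-4 + 196 + 14*(5/(-10)))² = (-4 + 196 + 14*(5*(-⅒)))² = (-4 + 196 + 14*(-½))² = (-4 + 196 - 7)² = 185² = 34225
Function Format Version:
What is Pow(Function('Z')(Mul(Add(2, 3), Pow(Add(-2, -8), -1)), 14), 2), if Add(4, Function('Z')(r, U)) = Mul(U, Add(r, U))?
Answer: 34225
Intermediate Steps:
Function('Z')(r, U) = Add(-4, Mul(U, Add(U, r))) (Function('Z')(r, U) = Add(-4, Mul(U, Add(r, U))) = Add(-4, Mul(U, Add(U, r))))
Pow(Function('Z')(Mul(Add(2, 3), Pow(Add(-2, -8), -1)), 14), 2) = Pow(Add(-4, Pow(14, 2), Mul(14, Mul(Add(2, 3), Pow(Add(-2, -8), -1)))), 2) = Pow(Add(-4, 196, Mul(14, Mul(5, Pow(-10, -1)))), 2) = Pow(Add(-4, 196, Mul(14, Mul(5, Rational(-1, 10)))), 2) = Pow(Add(-4, 196, Mul(14, Rational(-1, 2))), 2) = Pow(Add(-4, 196, -7), 2) = Pow(185, 2) = 34225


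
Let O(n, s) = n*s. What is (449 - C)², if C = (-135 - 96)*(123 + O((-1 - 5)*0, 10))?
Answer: 833015044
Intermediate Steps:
C = -28413 (C = (-135 - 96)*(123 + ((-1 - 5)*0)*10) = -231*(123 - 6*0*10) = -231*(123 + 0*10) = -231*(123 + 0) = -231*123 = -28413)
(449 - C)² = (449 - 1*(-28413))² = (449 + 28413)² = 28862² = 833015044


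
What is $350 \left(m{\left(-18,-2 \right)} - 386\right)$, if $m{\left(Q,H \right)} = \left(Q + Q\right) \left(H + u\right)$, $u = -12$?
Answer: $41300$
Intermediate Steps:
$m{\left(Q,H \right)} = 2 Q \left(-12 + H\right)$ ($m{\left(Q,H \right)} = \left(Q + Q\right) \left(H - 12\right) = 2 Q \left(-12 + H\right)$)
$350 \left(m{\left(-18,-2 \right)} - 386\right) = 350 \left(2 \left(-18\right) \left(-12 - 2\right) - 386\right) = 350 \left(2 \left(-18\right) \left(-14\right) - 386\right) = 350 \left(504 - 386\right) = 350 \cdot 118 = 41300$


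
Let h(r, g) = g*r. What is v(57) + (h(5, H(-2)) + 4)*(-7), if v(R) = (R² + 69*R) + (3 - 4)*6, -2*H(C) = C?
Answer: 7113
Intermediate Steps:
H(C) = -C/2
v(R) = -6 + R² + 69*R (v(R) = (R² + 69*R) - 1*6 = (R² + 69*R) - 6 = -6 + R² + 69*R)
v(57) + (h(5, H(-2)) + 4)*(-7) = (-6 + 57² + 69*57) + (-½*(-2)*5 + 4)*(-7) = (-6 + 3249 + 3933) + (1*5 + 4)*(-7) = 7176 + (5 + 4)*(-7) = 7176 + 9*(-7) = 7176 - 63 = 7113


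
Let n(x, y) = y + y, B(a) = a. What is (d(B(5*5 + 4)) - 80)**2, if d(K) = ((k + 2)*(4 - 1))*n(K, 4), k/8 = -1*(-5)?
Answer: 861184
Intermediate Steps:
k = 40 (k = 8*(-1*(-5)) = 8*5 = 40)
n(x, y) = 2*y
d(K) = 1008 (d(K) = ((40 + 2)*(4 - 1))*(2*4) = (42*3)*8 = 126*8 = 1008)
(d(B(5*5 + 4)) - 80)**2 = (1008 - 80)**2 = 928**2 = 861184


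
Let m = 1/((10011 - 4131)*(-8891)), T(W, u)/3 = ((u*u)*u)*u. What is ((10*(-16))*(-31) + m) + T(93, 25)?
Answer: 61523851111799/52279080 ≈ 1.1768e+6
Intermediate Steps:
T(W, u) = 3*u**4 (T(W, u) = 3*(((u*u)*u)*u) = 3*((u**2*u)*u) = 3*(u**3*u) = 3*u**4)
m = -1/52279080 (m = -1/8891/5880 = (1/5880)*(-1/8891) = -1/52279080 ≈ -1.9128e-8)
((10*(-16))*(-31) + m) + T(93, 25) = ((10*(-16))*(-31) - 1/52279080) + 3*25**4 = (-160*(-31) - 1/52279080) + 3*390625 = (4960 - 1/52279080) + 1171875 = 259304236799/52279080 + 1171875 = 61523851111799/52279080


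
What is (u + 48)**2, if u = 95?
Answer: 20449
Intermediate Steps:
(u + 48)**2 = (95 + 48)**2 = 143**2 = 20449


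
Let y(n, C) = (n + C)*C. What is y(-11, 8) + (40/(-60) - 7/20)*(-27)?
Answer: 69/20 ≈ 3.4500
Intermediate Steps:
y(n, C) = C*(C + n) (y(n, C) = (C + n)*C = C*(C + n))
y(-11, 8) + (40/(-60) - 7/20)*(-27) = 8*(8 - 11) + (40/(-60) - 7/20)*(-27) = 8*(-3) + (40*(-1/60) - 7*1/20)*(-27) = -24 + (-2/3 - 7/20)*(-27) = -24 - 61/60*(-27) = -24 + 549/20 = 69/20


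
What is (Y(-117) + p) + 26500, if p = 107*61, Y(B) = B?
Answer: 32910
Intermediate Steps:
p = 6527
(Y(-117) + p) + 26500 = (-117 + 6527) + 26500 = 6410 + 26500 = 32910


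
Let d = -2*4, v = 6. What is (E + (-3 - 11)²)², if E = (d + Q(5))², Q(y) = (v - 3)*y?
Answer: 60025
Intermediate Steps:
d = -8
Q(y) = 3*y (Q(y) = (6 - 3)*y = 3*y)
E = 49 (E = (-8 + 3*5)² = (-8 + 15)² = 7² = 49)
(E + (-3 - 11)²)² = (49 + (-3 - 11)²)² = (49 + (-14)²)² = (49 + 196)² = 245² = 60025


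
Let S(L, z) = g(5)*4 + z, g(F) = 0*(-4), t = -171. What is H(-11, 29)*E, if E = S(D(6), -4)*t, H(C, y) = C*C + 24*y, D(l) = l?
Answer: 558828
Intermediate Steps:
H(C, y) = C**2 + 24*y
g(F) = 0
S(L, z) = z (S(L, z) = 0*4 + z = 0 + z = z)
E = 684 (E = -4*(-171) = 684)
H(-11, 29)*E = ((-11)**2 + 24*29)*684 = (121 + 696)*684 = 817*684 = 558828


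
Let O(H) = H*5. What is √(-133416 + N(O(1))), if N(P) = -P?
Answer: I*√133421 ≈ 365.27*I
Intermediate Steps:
O(H) = 5*H
√(-133416 + N(O(1))) = √(-133416 - 5) = √(-133421) = I*√133421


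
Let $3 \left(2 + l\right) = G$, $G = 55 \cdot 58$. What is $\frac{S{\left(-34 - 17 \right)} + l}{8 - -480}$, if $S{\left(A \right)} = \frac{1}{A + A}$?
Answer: $\frac{36085}{16592} \approx 2.1748$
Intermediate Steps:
$G = 3190$
$S{\left(A \right)} = \frac{1}{2 A}$
$l = \frac{3184}{3}$ ($l = -2 + \frac{1}{3} \cdot 3190 = -2 + \frac{3190}{3} = \frac{3184}{3} \approx 1061.3$)
$\frac{S{\left(-34 - 17 \right)} + l}{8 - -480} = \frac{\frac{1}{2 \left(-34 - 17\right)} + \frac{3184}{3}}{8 - -480} = \frac{\frac{1}{2 \left(-34 - 17\right)} + \frac{3184}{3}}{8 + 480} = \frac{\frac{1}{2 \left(-51\right)} + \frac{3184}{3}}{488} = \left(\frac{1}{2} \left(- \frac{1}{51}\right) + \frac{3184}{3}\right) \frac{1}{488} = \left(- \frac{1}{102} + \frac{3184}{3}\right) \frac{1}{488} = \frac{36085}{34} \cdot \frac{1}{488} = \frac{36085}{16592}$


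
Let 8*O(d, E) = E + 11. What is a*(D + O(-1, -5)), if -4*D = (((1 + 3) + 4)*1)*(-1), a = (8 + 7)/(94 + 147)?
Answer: 165/964 ≈ 0.17116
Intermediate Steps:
a = 15/241 ≈ 0.062241
O(d, E) = 11/8 + E/8 (O(d, E) = (E + 11)/8 = (11 + E)/8 = 11/8 + E/8)
D = 2 (D = -((1 + 3) + 4)*1*(-1)/4 = -(4 + 4)*1*(-1)/4 = -8*1*(-1)/4 = -2*(-1) = -1/4*(-8) = 2)
a*(D + O(-1, -5)) = 15*(2 + (11/8 + (1/8)*(-5)))/241 = 15*(2 + (11/8 - 5/8))/241 = 15*(2 + 3/4)/241 = (15/241)*(11/4) = 165/964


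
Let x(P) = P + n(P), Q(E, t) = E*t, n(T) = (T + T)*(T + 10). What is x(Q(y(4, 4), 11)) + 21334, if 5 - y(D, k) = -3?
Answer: 38670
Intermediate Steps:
n(T) = 2*T*(10 + T) (n(T) = (2*T)*(10 + T) = 2*T*(10 + T))
y(D, k) = 8 (y(D, k) = 5 - 1*(-3) = 5 + 3 = 8)
x(P) = P + 2*P*(10 + P)
x(Q(y(4, 4), 11)) + 21334 = (8*11)*(21 + 2*(8*11)) + 21334 = 88*(21 + 2*88) + 21334 = 88*(21 + 176) + 21334 = 88*197 + 21334 = 17336 + 21334 = 38670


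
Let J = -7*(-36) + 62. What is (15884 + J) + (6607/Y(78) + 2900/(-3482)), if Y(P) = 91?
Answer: 2577636175/158431 ≈ 16270.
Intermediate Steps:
J = 314 (J = 252 + 62 = 314)
(15884 + J) + (6607/Y(78) + 2900/(-3482)) = (15884 + 314) + (6607/91 + 2900/(-3482)) = 16198 + (6607*(1/91) + 2900*(-1/3482)) = 16198 + (6607/91 - 1450/1741) = 16198 + 11370837/158431 = 2577636175/158431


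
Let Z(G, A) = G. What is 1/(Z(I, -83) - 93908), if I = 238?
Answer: -1/93670 ≈ -1.0676e-5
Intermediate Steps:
1/(Z(I, -83) - 93908) = 1/(238 - 93908) = 1/(-93670) = -1/93670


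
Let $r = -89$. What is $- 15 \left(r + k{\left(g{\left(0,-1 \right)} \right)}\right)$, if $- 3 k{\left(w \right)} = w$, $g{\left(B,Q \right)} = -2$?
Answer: $1325$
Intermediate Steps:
$k{\left(w \right)} = - \frac{w}{3}$
$- 15 \left(r + k{\left(g{\left(0,-1 \right)} \right)}\right) = - 15 \left(-89 - - \frac{2}{3}\right) = - 15 \left(-89 + \frac{2}{3}\right) = \left(-15\right) \left(- \frac{265}{3}\right) = 1325$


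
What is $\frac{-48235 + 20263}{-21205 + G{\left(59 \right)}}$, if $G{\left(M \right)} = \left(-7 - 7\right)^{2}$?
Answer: $\frac{9324}{7003} \approx 1.3314$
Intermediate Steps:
$G{\left(M \right)} = 196$ ($G{\left(M \right)} = \left(-14\right)^{2} = 196$)
$\frac{-48235 + 20263}{-21205 + G{\left(59 \right)}} = \frac{-48235 + 20263}{-21205 + 196} = - \frac{27972}{-21009} = \left(-27972\right) \left(- \frac{1}{21009}\right) = \frac{9324}{7003}$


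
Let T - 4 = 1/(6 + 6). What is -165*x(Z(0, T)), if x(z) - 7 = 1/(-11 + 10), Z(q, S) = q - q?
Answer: -990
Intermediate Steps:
T = 49/12 (T = 4 + 1/(6 + 6) = 4 + 1/12 = 49/12 ≈ 4.0833)
Z(q, S) = 0
x(z) = 6 (x(z) = 7 + 1/(-11 + 10) = 7 + 1/(-1) = 7 - 1 = 6)
-165*x(Z(0, T)) = -165*6 = -990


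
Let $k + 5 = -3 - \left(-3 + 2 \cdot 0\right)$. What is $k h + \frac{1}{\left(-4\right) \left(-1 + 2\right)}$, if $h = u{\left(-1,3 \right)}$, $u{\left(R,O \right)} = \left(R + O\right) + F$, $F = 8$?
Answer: $- \frac{201}{4} \approx -50.25$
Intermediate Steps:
$u{\left(R,O \right)} = 8 + O + R$ ($u{\left(R,O \right)} = \left(R + O\right) + 8 = \left(O + R\right) + 8 = 8 + O + R$)
$h = 10$ ($h = 8 + 3 - 1 = 10$)
$k = -5$ ($k = -5 - 0 = -5 + \left(-3 + 3\right) = -5 + 0 = -5$)
$k h + \frac{1}{\left(-4\right) \left(-1 + 2\right)} = \left(-5\right) 10 + \frac{1}{\left(-4\right) \left(-1 + 2\right)} = -50 + \frac{1}{\left(-4\right) 1} = -50 + \frac{1}{-4} = -50 - \frac{1}{4} = - \frac{201}{4}$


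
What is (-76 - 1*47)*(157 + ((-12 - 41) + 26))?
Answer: -15990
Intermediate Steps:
(-76 - 1*47)*(157 + ((-12 - 41) + 26)) = (-76 - 47)*(157 + (-53 + 26)) = -123*(157 - 27) = -123*130 = -15990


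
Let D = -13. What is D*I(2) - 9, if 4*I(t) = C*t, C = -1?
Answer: -5/2 ≈ -2.5000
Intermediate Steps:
I(t) = -t/4 (I(t) = (-t)/4 = -t/4)
D*I(2) - 9 = -(-13)*2/4 - 9 = -13*(-1/2) - 9 = 13/2 - 9 = -5/2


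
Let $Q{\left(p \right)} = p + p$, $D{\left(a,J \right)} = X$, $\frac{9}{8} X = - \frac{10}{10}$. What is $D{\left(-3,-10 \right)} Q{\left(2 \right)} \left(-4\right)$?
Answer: $\frac{128}{9} \approx 14.222$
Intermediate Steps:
$X = - \frac{8}{9}$ ($X = \frac{8 \left(- \frac{10}{10}\right)}{9} = \frac{8 \left(\left(-10\right) \frac{1}{10}\right)}{9} = \frac{8}{9} \left(-1\right) = - \frac{8}{9} \approx -0.88889$)
$D{\left(a,J \right)} = - \frac{8}{9}$
$Q{\left(p \right)} = 2 p$
$D{\left(-3,-10 \right)} Q{\left(2 \right)} \left(-4\right) = - \frac{8 \cdot 2 \cdot 2}{9} \left(-4\right) = \left(- \frac{8}{9}\right) 4 \left(-4\right) = \left(- \frac{32}{9}\right) \left(-4\right) = \frac{128}{9}$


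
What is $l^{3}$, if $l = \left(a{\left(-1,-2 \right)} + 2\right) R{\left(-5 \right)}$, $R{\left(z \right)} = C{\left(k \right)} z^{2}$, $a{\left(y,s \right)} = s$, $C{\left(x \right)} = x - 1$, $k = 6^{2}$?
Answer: $0$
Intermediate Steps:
$k = 36$
$C{\left(x \right)} = -1 + x$
$R{\left(z \right)} = 35 z^{2}$ ($R{\left(z \right)} = \left(-1 + 36\right) z^{2} = 35 z^{2}$)
$l = 0$ ($l = \left(-2 + 2\right) 35 \left(-5\right)^{2} = 0 \cdot 35 \cdot 25 = 0 \cdot 875 = 0$)
$l^{3} = 0^{3} = 0$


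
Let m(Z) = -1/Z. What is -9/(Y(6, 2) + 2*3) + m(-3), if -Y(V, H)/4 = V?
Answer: ⅚ ≈ 0.83333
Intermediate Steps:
Y(V, H) = -4*V
-9/(Y(6, 2) + 2*3) + m(-3) = -9/(-4*6 + 2*3) - 1/(-3) = -9/(-24 + 6) - 1*(-⅓) = -9/(-18) + ⅓ = -9*(-1/18) + ⅓ = ½ + ⅓ = ⅚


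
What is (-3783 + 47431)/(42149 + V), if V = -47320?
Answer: -43648/5171 ≈ -8.4409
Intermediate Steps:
(-3783 + 47431)/(42149 + V) = (-3783 + 47431)/(42149 - 47320) = 43648/(-5171) = 43648*(-1/5171) = -43648/5171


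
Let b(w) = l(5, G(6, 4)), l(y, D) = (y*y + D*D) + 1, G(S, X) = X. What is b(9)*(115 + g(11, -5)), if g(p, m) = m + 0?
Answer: 4620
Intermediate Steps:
g(p, m) = m
l(y, D) = 1 + D**2 + y**2 (l(y, D) = (y**2 + D**2) + 1 = (D**2 + y**2) + 1 = 1 + D**2 + y**2)
b(w) = 42 (b(w) = 1 + 4**2 + 5**2 = 1 + 16 + 25 = 42)
b(9)*(115 + g(11, -5)) = 42*(115 - 5) = 42*110 = 4620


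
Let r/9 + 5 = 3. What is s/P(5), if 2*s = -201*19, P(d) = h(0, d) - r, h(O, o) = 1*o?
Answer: -3819/46 ≈ -83.022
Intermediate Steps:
h(O, o) = o
r = -18 (r = -45 + 9*3 = -45 + 27 = -18)
P(d) = 18 + d (P(d) = d - 1*(-18) = d + 18 = 18 + d)
s = -3819/2 (s = (-201*19)/2 = (½)*(-3819) = -3819/2 ≈ -1909.5)
s/P(5) = -3819/(2*(18 + 5)) = -3819/2/23 = -3819/2*1/23 = -3819/46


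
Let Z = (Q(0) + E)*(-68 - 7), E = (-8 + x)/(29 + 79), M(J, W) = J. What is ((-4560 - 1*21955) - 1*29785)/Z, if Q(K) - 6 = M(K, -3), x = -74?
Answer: 40536/283 ≈ 143.24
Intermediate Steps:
Q(K) = 6 + K
E = -41/54 (E = (-8 - 74)/(29 + 79) = -82/108 = -82*1/108 = -41/54 ≈ -0.75926)
Z = -7075/18 (Z = ((6 + 0) - 41/54)*(-68 - 7) = (6 - 41/54)*(-75) = (283/54)*(-75) = -7075/18 ≈ -393.06)
((-4560 - 1*21955) - 1*29785)/Z = ((-4560 - 1*21955) - 1*29785)/(-7075/18) = ((-4560 - 21955) - 29785)*(-18/7075) = (-26515 - 29785)*(-18/7075) = -56300*(-18/7075) = 40536/283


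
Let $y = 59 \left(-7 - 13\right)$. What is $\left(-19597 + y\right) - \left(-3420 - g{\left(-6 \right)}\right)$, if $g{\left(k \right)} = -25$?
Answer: $-17382$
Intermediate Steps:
$y = -1180$ ($y = 59 \left(-20\right) = -1180$)
$\left(-19597 + y\right) - \left(-3420 - g{\left(-6 \right)}\right) = \left(-19597 - 1180\right) + \left(\left(5435 - 25\right) - 2015\right) = -20777 + \left(5410 - 2015\right) = -20777 + 3395 = -17382$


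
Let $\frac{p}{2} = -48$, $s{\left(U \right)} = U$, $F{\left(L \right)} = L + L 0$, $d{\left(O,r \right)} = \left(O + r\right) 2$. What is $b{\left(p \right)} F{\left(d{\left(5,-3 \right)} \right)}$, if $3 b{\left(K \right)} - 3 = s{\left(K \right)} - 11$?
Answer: $- \frac{416}{3} \approx -138.67$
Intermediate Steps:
$d{\left(O,r \right)} = 2 O + 2 r$
$F{\left(L \right)} = L$ ($F{\left(L \right)} = L + 0 = L$)
$p = -96$ ($p = 2 \left(-48\right) = -96$)
$b{\left(K \right)} = - \frac{8}{3} + \frac{K}{3}$ ($b{\left(K \right)} = 1 + \frac{K - 11}{3} = 1 + \frac{-11 + K}{3} = 1 + \left(- \frac{11}{3} + \frac{K}{3}\right) = - \frac{8}{3} + \frac{K}{3}$)
$b{\left(p \right)} F{\left(d{\left(5,-3 \right)} \right)} = \left(- \frac{8}{3} + \frac{1}{3} \left(-96\right)\right) \left(2 \cdot 5 + 2 \left(-3\right)\right) = \left(- \frac{8}{3} - 32\right) \left(10 - 6\right) = \left(- \frac{104}{3}\right) 4 = - \frac{416}{3}$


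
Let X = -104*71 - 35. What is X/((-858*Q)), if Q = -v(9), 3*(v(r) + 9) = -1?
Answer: 7419/8008 ≈ 0.92645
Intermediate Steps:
v(r) = -28/3 (v(r) = -9 + (⅓)*(-1) = -9 - ⅓ = -28/3)
Q = 28/3 (Q = -1*(-28/3) = 28/3 ≈ 9.3333)
X = -7419 (X = -7384 - 35 = -7419)
X/((-858*Q)) = -7419/((-858*28/3)) = -7419/(-8008) = -7419*(-1/8008) = 7419/8008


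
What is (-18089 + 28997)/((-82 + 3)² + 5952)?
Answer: 10908/12193 ≈ 0.89461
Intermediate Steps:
(-18089 + 28997)/((-82 + 3)² + 5952) = 10908/((-79)² + 5952) = 10908/(6241 + 5952) = 10908/12193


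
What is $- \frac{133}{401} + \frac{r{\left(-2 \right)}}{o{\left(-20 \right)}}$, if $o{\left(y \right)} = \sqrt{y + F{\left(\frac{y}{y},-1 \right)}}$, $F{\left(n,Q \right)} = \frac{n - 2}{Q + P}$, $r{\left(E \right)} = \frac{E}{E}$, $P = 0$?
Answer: $- \frac{133}{401} - \frac{i \sqrt{19}}{19} \approx -0.33167 - 0.22942 i$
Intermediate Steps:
$r{\left(E \right)} = 1$
$F{\left(n,Q \right)} = \frac{-2 + n}{Q}$ ($F{\left(n,Q \right)} = \frac{n - 2}{Q + 0} = \frac{-2 + n}{Q}$)
$o{\left(y \right)} = \sqrt{1 + y}$ ($o{\left(y \right)} = \sqrt{y + \frac{-2 + \frac{y}{y}}{-1}} = \sqrt{y - \left(-2 + 1\right)} = \sqrt{y - -1} = \sqrt{y + 1} = \sqrt{1 + y}$)
$- \frac{133}{401} + \frac{r{\left(-2 \right)}}{o{\left(-20 \right)}} = - \frac{133}{401} + 1 \frac{1}{\sqrt{1 - 20}} = \left(-133\right) \frac{1}{401} + 1 \frac{1}{\sqrt{-19}} = - \frac{133}{401} + 1 \frac{1}{i \sqrt{19}} = - \frac{133}{401} + 1 \left(- \frac{i \sqrt{19}}{19}\right) = - \frac{133}{401} - \frac{i \sqrt{19}}{19}$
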